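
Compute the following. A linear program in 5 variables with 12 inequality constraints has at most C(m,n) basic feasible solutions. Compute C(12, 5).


Each vertex corresponds to some choice of n active constraints out of m, so the number of vertices is at most C(m, n) = m! / (n!(m-n)!).
m = 12, n = 5
Numerator: 12 * 11 * 10 * 9 * 8
Denominator: 5! = 120
C(12, 5) = 792


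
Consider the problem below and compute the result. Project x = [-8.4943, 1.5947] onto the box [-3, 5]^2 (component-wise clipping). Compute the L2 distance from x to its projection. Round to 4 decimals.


Project each component onto [-3, 5].
clip(-8.4943) = -3.0, clip(1.5947) = 1.5947
Projection = [-3.0, 1.5947]
Squared diffs: [30.1873, 0.0]
Distance = sqrt(30.1873) = 5.4943


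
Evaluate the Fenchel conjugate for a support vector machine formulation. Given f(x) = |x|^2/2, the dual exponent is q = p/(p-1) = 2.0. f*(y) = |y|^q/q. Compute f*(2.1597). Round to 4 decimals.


The conjugate exponent q satisfies 1/p + 1/q = 1.
p = 2, so q = 2/(2 - 1) = 2.0
|y|^q = 2.1597^2.0 = 4.6643
f*(2.1597) = 4.6643 / 2.0 = 2.3322


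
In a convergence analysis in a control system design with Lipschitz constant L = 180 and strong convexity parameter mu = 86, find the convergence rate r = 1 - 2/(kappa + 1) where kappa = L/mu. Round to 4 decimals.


Step 1: Compute the condition number.
kappa = L/mu = 180/86 = 2.093
Step 2: Compute the convergence rate.
r = 1 - 2/(kappa + 1) = 1 - 2*mu/(L + mu) = (L - mu)/(L + mu) = 94/266 = 0.3534


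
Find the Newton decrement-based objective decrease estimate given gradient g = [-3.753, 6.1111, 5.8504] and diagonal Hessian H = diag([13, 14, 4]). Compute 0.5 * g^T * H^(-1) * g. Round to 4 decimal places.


Step 1: H is diagonal, so H^(-1) * g = [-0.2887, 0.4365, 1.4626].
Step 2: g^T H^(-1) g = sum_i g_i^2 / H_ii
  = (-3.753)^2/13 + (6.1111)^2/14 + (5.8504)^2/4
  = 1.0835 + 2.6675 + 8.5568 = 12.3078
Step 3: Objective decrease = 0.5 * g^T H^(-1) g = 6.1539


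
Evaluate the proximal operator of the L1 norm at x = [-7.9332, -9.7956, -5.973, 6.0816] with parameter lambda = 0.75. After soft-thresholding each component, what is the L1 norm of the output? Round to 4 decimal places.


Soft-thresholding with lambda = 0.75:
prox(-7.9332) = sign(-7.9332)*max(|-7.9332| - 0.75, 0) = -7.1832
prox(-9.7956) = sign(-9.7956)*max(|-9.7956| - 0.75, 0) = -9.0456
prox(-5.973) = sign(-5.973)*max(|-5.973| - 0.75, 0) = -5.223
prox(6.0816) = sign(6.0816)*max(|6.0816| - 0.75, 0) = 5.3316
prox(x) = [-7.1832, -9.0456, -5.223, 5.3316]
||prox(x)||_1 = 7.1832 + 9.0456 + 5.223 + 5.3316 = 26.7834


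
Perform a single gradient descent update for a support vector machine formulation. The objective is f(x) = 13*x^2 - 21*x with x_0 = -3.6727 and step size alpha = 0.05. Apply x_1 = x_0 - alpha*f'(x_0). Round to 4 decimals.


We compute the gradient at x_0 and apply the update.
f'(x) = 26*x - 21
f'(-3.6727) = 26*-3.6727 - 21 = -116.4902
x_1 = -3.6727 - 0.05*-116.4902 = 2.1518


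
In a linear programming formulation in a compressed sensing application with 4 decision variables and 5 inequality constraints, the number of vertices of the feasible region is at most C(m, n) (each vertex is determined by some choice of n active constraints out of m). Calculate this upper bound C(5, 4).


Each vertex corresponds to some choice of n active constraints out of m, so the number of vertices is at most C(m, n) = m! / (n!(m-n)!).
m = 5, n = 4
Numerator: 5 * 4 * 3 * 2
Denominator: 4! = 24
C(5, 4) = 5


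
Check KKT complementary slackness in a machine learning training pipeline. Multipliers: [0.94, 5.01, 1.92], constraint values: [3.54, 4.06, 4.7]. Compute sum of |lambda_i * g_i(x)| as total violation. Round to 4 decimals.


KKT complementary slackness check:
lambda_1 * g_1 = 0.94 * 3.54 = 3.3276
lambda_2 * g_2 = 5.01 * 4.06 = 20.3406
lambda_3 * g_3 = 1.92 * 4.7 = 9.024
Total violation = 3.3276 + 20.3406 + 9.024 = 32.6922


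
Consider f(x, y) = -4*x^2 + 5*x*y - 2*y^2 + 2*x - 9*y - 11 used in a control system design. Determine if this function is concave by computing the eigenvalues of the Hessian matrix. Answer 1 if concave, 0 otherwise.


The Hessian of f(x,y) = -4*x^2 + 5*x*y - 2*y^2 + 2*x - 9*y - 11 is:
H = [[-8, 5], [5, -4]]
Trace = -8 - 4 = -12
Determinant = -8*-4 - (5)^2 = 7
Discriminant = (-12)^2 - 4*7 = 116.0
Eigenvalues: lambda_1 = -11.3852, lambda_2 = -0.6148
The function is concave.

1


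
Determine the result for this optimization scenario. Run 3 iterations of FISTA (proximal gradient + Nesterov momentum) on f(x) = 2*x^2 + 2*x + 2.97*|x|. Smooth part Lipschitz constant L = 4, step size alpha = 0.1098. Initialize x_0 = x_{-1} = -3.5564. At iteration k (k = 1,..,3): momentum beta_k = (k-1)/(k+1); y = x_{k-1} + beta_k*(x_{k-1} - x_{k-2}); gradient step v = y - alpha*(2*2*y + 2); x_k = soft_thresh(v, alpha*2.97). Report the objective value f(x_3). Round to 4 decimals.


FISTA on f(x) = 2*x^2 + 2*x + 2.97*|x|
L = 4, alpha = 0.1098
Iteration 1: beta = 0.0, y = -3.5564 + 0.0*(-3.5564 + 3.5564) = -3.5564
  grad(y) = -12.2256, v = y - alpha*grad = -2.214
  prox(v) = soft_thresh(-2.214, 0.3261) = -1.8879
Iteration 2: beta = 0.3333, y = -1.8879 + 0.3333*(-1.8879 + 3.5564) = -1.3318
  grad(y) = -3.3271, v = y - alpha*grad = -0.9665
  prox(v) = soft_thresh(-0.9665, 0.3261) = -0.6403
Iteration 3: beta = 0.5, y = -0.6403 + 0.5*(-0.6403 + 1.8879) = -0.0166
  grad(y) = 1.9338, v = y - alpha*grad = -0.2289
  prox(v) = soft_thresh(-0.2289, 0.3261) = 0.0
f(x_3) = 2*0.0^2 + 2*0.0 + 2.97*|0.0| = 0.0


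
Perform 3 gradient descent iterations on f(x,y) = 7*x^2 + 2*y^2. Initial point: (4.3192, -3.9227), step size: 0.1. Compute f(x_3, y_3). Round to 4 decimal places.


Gradient descent on f(x,y) = 7*x^2 + 2*y^2.
Starting point: (4.3192, -3.9227), alpha = 0.1
Step 1: grad_x = 2*7*4.3192 = 60.4688, grad_y = 2*2*-3.9227 = -15.6908
  x_1 = 4.3192 - 0.1*60.4688 = -1.7277
  y_1 = -3.9227 - 0.1*-15.6908 = -2.3536
Step 2: grad_x = 2*7*-1.7277 = -24.1875, grad_y = 2*2*-2.3536 = -9.4145
  x_2 = -1.7277 - 0.1*-24.1875 = 0.6911
  y_2 = -2.3536 - 0.1*-9.4145 = -1.4122
Step 3: grad_x = 2*7*0.6911 = 9.675, grad_y = 2*2*-1.4122 = -5.6487
  x_3 = 0.6911 - 0.1*9.675 = -0.2764
  y_3 = -1.4122 - 0.1*-5.6487 = -0.8473
f(-0.2764, -0.8473) = 7*(-0.2764)^2 + 2*(-0.8473)^2 = 1.9707


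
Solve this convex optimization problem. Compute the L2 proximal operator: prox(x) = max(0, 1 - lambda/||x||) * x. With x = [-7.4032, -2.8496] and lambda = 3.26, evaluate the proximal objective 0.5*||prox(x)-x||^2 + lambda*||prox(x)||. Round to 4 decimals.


Step 1: Compute ||x||.
||x|| = 7.9327
Step 2: Compute scaling factor.
scale = max(0, 1 - 3.26/7.9327) = 0.589
Step 3: prox(x) = [-4.3608, -1.6785]
||prox(x)|| = 4.6727
Step 4: Proximal objective.
0.5*||prox-x||^2 = 5.3138
lambda*||prox|| = 15.233
Total = 20.5468


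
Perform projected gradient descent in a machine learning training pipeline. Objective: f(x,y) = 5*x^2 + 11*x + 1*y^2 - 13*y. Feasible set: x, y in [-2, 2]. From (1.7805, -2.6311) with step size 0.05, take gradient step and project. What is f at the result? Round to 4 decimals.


Step 1: Compute gradient at (1.7805, -2.6311).
grad_x = 2*5*1.7805 + 11 = 28.805
grad_y = 2*1*-2.6311 - 13 = -18.2622
Step 2: Gradient step.
x_raw = 1.7805 - 0.05*28.805 = 0.3403
y_raw = -2.6311 - 0.05*-18.2622 = -1.718
Step 3: Project onto [-2, 2].
x_proj = clip(0.3403) = 0.3403
y_proj = clip(-1.718) = -1.718
Step 4: Evaluate f.
f(0.3403, -1.718) = 29.607


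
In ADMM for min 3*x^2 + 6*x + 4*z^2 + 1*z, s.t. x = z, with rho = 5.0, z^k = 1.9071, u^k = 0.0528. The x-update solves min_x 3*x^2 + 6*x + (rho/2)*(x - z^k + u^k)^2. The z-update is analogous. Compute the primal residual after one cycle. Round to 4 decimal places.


ADMM iteration with rho = 5.0, z^k = 1.9071, u^k = 0.0528
Step 1: x-update.
Minimize 3*x^2 + 6*x + (5.0/2)*(x - 1.9071 + 0.0528)^2
FOC: (2*3 + 5.0)*x = -6 + 5.0*(1.9071 - 0.0528)
x^{k+1} = 0.2974
Step 2: z-update.
Minimize 4*z^2 + 1*z + (5.0/2)*(0.2974 - z + 0.0528)^2
FOC: (2*4 + 5.0)*z = -1 + 5.0*(0.2974 + 0.0528)
z^{k+1} = 0.0578
Step 3: u-update.
u^{k+1} = 0.0528 + 0.2974 - 0.0578 = 0.2924
Step 4: Primal residual = |0.2974 - 0.0578| = 0.2396


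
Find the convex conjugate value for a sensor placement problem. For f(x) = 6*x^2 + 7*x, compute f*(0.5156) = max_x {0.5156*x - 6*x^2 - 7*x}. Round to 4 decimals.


f*(y) = sup_x {y*x - a*x^2 - b*x} = sup_x {(y-b)*x - a*x^2}
FOC: (y - b) - 2a*x = 0 => x* = (y - b)/(2a)
x* = (0.5156 - 7)/(2*6) = -0.5404
f*(0.5156) = (y-b)^2/(4a) = (0.5156 - 7)^2/(4*6)
= 42.0474/24 = 1.752


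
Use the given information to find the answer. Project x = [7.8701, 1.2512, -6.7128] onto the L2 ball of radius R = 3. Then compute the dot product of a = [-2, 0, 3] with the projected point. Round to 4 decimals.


Step 1: Compute ||x|| (intermediates to 6 decimals).
||x|| = sqrt(7.8701^2 + 1.2512^2 + (-6.7128)^2) = 10.419485
Step 2: Project.
Since ||x|| > R, scale = R/||x|| = 3/10.419485 = 0.287922, proj(x) = scale * x
proj(x) = [2.265975, 0.360248, -1.932763]
Step 3: Dot product.
a^T * proj(x) = -2*2.265975 + 0*0.360248 + 3*(-1.932763) = -10.3302


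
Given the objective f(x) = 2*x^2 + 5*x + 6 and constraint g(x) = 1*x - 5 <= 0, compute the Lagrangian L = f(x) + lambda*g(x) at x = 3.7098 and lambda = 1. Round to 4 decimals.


Step 1: Evaluate f(x).
f(3.7098) = 2*3.7098^2 + 5*3.7098 + 6 = 52.0742
Step 2: Evaluate g(x).
g(3.7098) = 1*3.7098 - 5 = -1.2902
Step 3: Compute Lagrangian.
L = 52.0742 + 1*-1.2902 = 50.784


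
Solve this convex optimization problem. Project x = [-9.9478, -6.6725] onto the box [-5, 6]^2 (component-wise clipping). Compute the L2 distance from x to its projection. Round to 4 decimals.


Project each component onto [-5, 6].
clip(-9.9478) = -5.0, clip(-6.6725) = -5.0
Projection = [-5.0, -5.0]
Squared diffs: [24.4807, 2.7973]
Distance = sqrt(27.278) = 5.2228


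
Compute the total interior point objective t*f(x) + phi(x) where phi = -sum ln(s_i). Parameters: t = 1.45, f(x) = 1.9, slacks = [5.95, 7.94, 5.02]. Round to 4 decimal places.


Step 1: Compute log-barrier.
ln values: [1.7834, 2.0719, 1.6134]
phi = -(1.7834 + 2.0719 + 1.6134) = -5.4687
Step 2: Compute augmented objective.
t*f(x) = 1.45*1.9 = 2.755
Total = 2.755 - 5.4687 = -2.7137


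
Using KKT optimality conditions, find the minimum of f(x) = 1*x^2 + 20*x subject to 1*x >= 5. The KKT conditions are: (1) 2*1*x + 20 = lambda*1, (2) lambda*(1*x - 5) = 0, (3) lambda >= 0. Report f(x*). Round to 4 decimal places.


Step 1: Try lambda = 0 (constraint inactive).
x_unc = -20/(2*1) = -10.0
Check: 1*-10.0 = -10.0 < 5 -- violated!
Step 2: Constraint must be active: 1*x = 5
x* = 5/1 = 5.0
lambda = (2*1*5.0 + 20)/1 = 30.0
Step 3: Compute optimal value.
f(x*) = 1*5.0^2 + 20*5.0 = 125.0


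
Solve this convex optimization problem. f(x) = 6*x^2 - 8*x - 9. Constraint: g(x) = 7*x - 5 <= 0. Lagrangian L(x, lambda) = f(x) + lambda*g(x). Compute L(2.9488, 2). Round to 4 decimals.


Step 1: Evaluate f(x).
f(2.9488) = 6*2.9488^2 - 8*2.9488 - 9 = 19.5821
Step 2: Evaluate g(x).
g(2.9488) = 7*2.9488 - 5 = 15.6416
Step 3: Compute Lagrangian.
L = 19.5821 + 2*15.6416 = 50.8653


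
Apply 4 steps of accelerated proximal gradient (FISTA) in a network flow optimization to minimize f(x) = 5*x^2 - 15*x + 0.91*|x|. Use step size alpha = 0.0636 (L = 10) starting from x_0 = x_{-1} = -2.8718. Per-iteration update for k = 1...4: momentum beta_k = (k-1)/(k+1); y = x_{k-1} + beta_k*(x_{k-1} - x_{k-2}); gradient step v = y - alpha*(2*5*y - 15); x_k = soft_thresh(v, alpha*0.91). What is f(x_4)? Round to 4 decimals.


FISTA on f(x) = 5*x^2 - 15*x + 0.91*|x|
L = 10, alpha = 0.0636
Iteration 1: beta = 0.0, y = -2.8718 + 0.0*(-2.8718 + 2.8718) = -2.8718
  grad(y) = -43.718, v = y - alpha*grad = -0.0913
  prox(v) = soft_thresh(-0.0913, 0.0579) = -0.0335
Iteration 2: beta = 0.3333, y = -0.0335 + 0.3333*(-0.0335 + 2.8718) = 0.9127
  grad(y) = -5.8735, v = y - alpha*grad = 1.2862
  prox(v) = soft_thresh(1.2862, 0.0579) = 1.2283
Iteration 3: beta = 0.5, y = 1.2283 + 0.5*(1.2283 + 0.0335) = 1.8592
  grad(y) = 3.5922, v = y - alpha*grad = 1.6308
  prox(v) = soft_thresh(1.6308, 0.0579) = 1.5729
Iteration 4: beta = 0.6, y = 1.5729 + 0.6*(1.5729 - 1.2283) = 1.7796
  grad(y) = 2.7961, v = y - alpha*grad = 1.6018
  prox(v) = soft_thresh(1.6018, 0.0579) = 1.5439
f(x_4) = 5*1.5439^2 - 15*1.5439 + 0.91*|1.5439| = -9.8354


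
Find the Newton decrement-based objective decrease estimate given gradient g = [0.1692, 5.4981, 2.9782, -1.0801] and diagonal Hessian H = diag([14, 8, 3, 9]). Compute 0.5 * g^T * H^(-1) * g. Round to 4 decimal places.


Step 1: H is diagonal, so H^(-1) * g = [0.0121, 0.6873, 0.9927, -0.12].
Step 2: g^T H^(-1) g = sum_i g_i^2 / H_ii
  = (0.1692)^2/14 + (5.4981)^2/8 + (2.9782)^2/3 + (-1.0801)^2/9
  = 0.002 + 3.7786 + 2.9566 + 0.1296 = 6.8669
Step 3: Objective decrease = 0.5 * g^T H^(-1) g = 3.4334


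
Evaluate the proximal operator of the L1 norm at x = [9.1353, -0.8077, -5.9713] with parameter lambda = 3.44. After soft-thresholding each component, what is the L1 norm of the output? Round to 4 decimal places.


Soft-thresholding with lambda = 3.44:
prox(9.1353) = sign(9.1353)*max(|9.1353| - 3.44, 0) = 5.6953
prox(-0.8077) = sign(-0.8077)*max(|-0.8077| - 3.44, 0) = 0.0
prox(-5.9713) = sign(-5.9713)*max(|-5.9713| - 3.44, 0) = -2.5313
prox(x) = [5.6953, 0.0, -2.5313]
||prox(x)||_1 = 5.6953 + 0.0 + 2.5313 = 8.2266


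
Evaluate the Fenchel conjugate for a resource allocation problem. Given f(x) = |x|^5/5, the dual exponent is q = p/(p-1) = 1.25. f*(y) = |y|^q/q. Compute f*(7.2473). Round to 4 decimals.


The conjugate exponent q satisfies 1/p + 1/q = 1.
p = 5, so q = 5/(5 - 1) = 1.25
|y|^q = 7.2473^1.25 = 11.8911
f*(7.2473) = 11.8911 / 1.25 = 9.5128


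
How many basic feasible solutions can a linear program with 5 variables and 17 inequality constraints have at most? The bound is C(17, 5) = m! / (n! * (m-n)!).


Each vertex corresponds to some choice of n active constraints out of m, so the number of vertices is at most C(m, n) = m! / (n!(m-n)!).
m = 17, n = 5
Numerator: 17 * 16 * 15 * 14 * 13
Denominator: 5! = 120
C(17, 5) = 6188


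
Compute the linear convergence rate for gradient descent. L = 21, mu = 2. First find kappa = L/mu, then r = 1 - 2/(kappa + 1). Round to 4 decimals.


Step 1: Compute the condition number.
kappa = L/mu = 21/2 = 10.5
Step 2: Compute the convergence rate.
r = 1 - 2/(kappa + 1) = 1 - 2*mu/(L + mu) = (L - mu)/(L + mu) = 19/23 = 0.8261


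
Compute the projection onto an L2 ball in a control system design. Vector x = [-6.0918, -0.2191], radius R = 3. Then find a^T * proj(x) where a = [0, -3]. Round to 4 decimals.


Step 1: Compute ||x|| (intermediates to 6 decimals).
||x|| = sqrt((-6.0918)^2 + (-0.2191)^2) = 6.095739
Step 2: Project.
Since ||x|| > R, scale = R/||x|| = 3/6.095739 = 0.492147, proj(x) = scale * x
proj(x) = [-2.998061, -0.107829]
Step 3: Dot product.
a^T * proj(x) = 0*(-2.998061) - 3*(-0.107829) = 0.3235


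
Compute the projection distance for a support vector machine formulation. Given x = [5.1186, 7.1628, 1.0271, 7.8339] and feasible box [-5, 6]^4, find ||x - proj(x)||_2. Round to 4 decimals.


Project each component onto [-5, 6].
clip(5.1186) = 5.1186, clip(7.1628) = 6.0, clip(1.0271) = 1.0271, clip(7.8339) = 6.0
Projection = [5.1186, 6.0, 1.0271, 6.0]
Squared diffs: [0.0, 1.3521, 0.0, 3.3632]
Distance = sqrt(4.7153) = 2.1715


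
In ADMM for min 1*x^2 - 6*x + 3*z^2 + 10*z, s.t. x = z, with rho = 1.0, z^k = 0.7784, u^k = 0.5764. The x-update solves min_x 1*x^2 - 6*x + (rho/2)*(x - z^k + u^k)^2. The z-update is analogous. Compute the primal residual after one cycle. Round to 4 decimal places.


ADMM iteration with rho = 1.0, z^k = 0.7784, u^k = 0.5764
Step 1: x-update.
Minimize 1*x^2 - 6*x + (1.0/2)*(x - 0.7784 + 0.5764)^2
FOC: (2*1 + 1.0)*x = 6 + 1.0*(0.7784 - 0.5764)
x^{k+1} = 2.0673
Step 2: z-update.
Minimize 3*z^2 + 10*z + (1.0/2)*(2.0673 - z + 0.5764)^2
FOC: (2*3 + 1.0)*z = -10 + 1.0*(2.0673 + 0.5764)
z^{k+1} = -1.0509
Step 3: u-update.
u^{k+1} = 0.5764 + 2.0673 + 1.0509 = 3.6946
Step 4: Primal residual = |2.0673 + 1.0509| = 3.1182


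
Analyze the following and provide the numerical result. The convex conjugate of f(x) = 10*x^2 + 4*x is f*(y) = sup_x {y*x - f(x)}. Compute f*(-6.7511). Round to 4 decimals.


f*(y) = sup_x {y*x - a*x^2 - b*x} = sup_x {(y-b)*x - a*x^2}
FOC: (y - b) - 2a*x = 0 => x* = (y - b)/(2a)
x* = (-6.7511 - 4)/(2*10) = -0.5376
f*(-6.7511) = (y-b)^2/(4a) = (-6.7511 - 4)^2/(4*10)
= 115.5862/40 = 2.8897


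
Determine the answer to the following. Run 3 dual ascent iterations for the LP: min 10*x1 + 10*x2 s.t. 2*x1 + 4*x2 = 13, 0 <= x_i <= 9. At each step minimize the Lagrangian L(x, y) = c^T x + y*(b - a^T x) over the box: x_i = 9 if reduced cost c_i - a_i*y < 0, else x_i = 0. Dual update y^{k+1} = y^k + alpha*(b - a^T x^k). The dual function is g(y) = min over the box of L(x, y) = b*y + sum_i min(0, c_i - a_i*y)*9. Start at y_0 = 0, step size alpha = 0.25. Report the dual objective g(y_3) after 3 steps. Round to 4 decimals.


Dual ascent for LP: min 10*x1 + 10*x2, 2*x1 + 4*x2 = 13, 0 <= x_i <= 9
Step 1: y^k = 0.0, reduced costs: (10.0, 10.0)
  x^k = (0.0, 0.0), subgradient = b - a^T x = 13.0
  y^{k+1} = 0.0 + 0.25*13.0 = 3.25
Step 2: y^k = 3.25, reduced costs: (3.5, -3.0)
  x^k = (0.0, 9.0), subgradient = b - a^T x = -23.0
  y^{k+1} = 3.25 + 0.25*-23.0 = -2.5
Step 3: y^k = -2.5, reduced costs: (15.0, 20.0)
  x^k = (0.0, 0.0), subgradient = b - a^T x = 13.0
  y^{k+1} = -2.5 + 0.25*13.0 = 0.75
Dual objective at y_3 = 0.75: reduced costs (8.5, 7.0), box minimizer x = (0.0, 0.0)
g(y_3) = b*y + (c1 - a1*y)*x1 + (c2 - a2*y)*x2 = 13*0.75 + 8.5*0.0 + 7.0*0.0 = 9.75 + 0.0 + 0.0 = 9.75


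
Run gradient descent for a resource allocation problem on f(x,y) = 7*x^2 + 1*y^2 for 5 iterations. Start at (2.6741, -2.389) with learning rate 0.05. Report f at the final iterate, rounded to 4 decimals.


Gradient descent on f(x,y) = 7*x^2 + 1*y^2.
Starting point: (2.6741, -2.389), alpha = 0.05
Step 1: grad_x = 2*7*2.6741 = 37.4374, grad_y = 2*1*-2.389 = -4.778
  x_1 = 2.6741 - 0.05*37.4374 = 0.8022
  y_1 = -2.389 - 0.05*-4.778 = -2.1501
Step 2: grad_x = 2*7*0.8022 = 11.2312, grad_y = 2*1*-2.1501 = -4.3002
  x_2 = 0.8022 - 0.05*11.2312 = 0.2407
  y_2 = -2.1501 - 0.05*-4.3002 = -1.9351
Step 3: grad_x = 2*7*0.2407 = 3.3694, grad_y = 2*1*-1.9351 = -3.8702
  x_3 = 0.2407 - 0.05*3.3694 = 0.0722
  y_3 = -1.9351 - 0.05*-3.8702 = -1.7416
Step 4: grad_x = 2*7*0.0722 = 1.0108, grad_y = 2*1*-1.7416 = -3.4832
  x_4 = 0.0722 - 0.05*1.0108 = 0.0217
  y_4 = -1.7416 - 0.05*-3.4832 = -1.5674
Step 5: grad_x = 2*7*0.0217 = 0.3032, grad_y = 2*1*-1.5674 = -3.1348
  x_5 = 0.0217 - 0.05*0.3032 = 0.0065
  y_5 = -1.5674 - 0.05*-3.1348 = -1.4107
f(0.0065, -1.4107) = 7*0.0065^2 + 1*(-1.4107)^2 = 1.9903


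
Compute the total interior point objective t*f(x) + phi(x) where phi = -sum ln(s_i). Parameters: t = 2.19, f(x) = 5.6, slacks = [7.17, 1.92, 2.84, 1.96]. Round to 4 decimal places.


Step 1: Compute log-barrier.
ln values: [1.9699, 0.6523, 1.0438, 0.6729]
phi = -(1.9699 + 0.6523 + 1.0438 + 0.6729) = -4.339
Step 2: Compute augmented objective.
t*f(x) = 2.19*5.6 = 12.264
Total = 12.264 - 4.339 = 7.925


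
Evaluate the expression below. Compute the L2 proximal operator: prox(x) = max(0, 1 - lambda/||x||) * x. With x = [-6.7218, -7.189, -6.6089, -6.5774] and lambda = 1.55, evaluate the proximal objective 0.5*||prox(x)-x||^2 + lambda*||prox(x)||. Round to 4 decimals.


Step 1: Compute ||x||.
||x|| = 13.5574
Step 2: Compute scaling factor.
scale = max(0, 1 - 1.55/13.5574) = 0.8857
Step 3: prox(x) = [-5.9533, -6.3671, -5.8533, -5.8254]
||prox(x)|| = 12.0074
Step 4: Proximal objective.
0.5*||prox-x||^2 = 1.2013
lambda*||prox|| = 18.6115
Total = 19.8128


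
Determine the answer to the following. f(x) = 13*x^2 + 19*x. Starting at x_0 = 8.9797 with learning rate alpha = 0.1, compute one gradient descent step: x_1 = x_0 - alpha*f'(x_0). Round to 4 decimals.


We compute the gradient at x_0 and apply the update.
f'(x) = 26*x + 19
f'(8.9797) = 26*8.9797 + 19 = 252.4722
x_1 = 8.9797 - 0.1*252.4722 = -16.2675


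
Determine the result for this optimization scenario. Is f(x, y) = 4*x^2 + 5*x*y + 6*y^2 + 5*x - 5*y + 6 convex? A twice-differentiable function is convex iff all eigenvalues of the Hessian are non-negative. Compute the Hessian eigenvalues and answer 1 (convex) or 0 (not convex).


The Hessian of f(x,y) = 4*x^2 + 5*x*y + 6*y^2 + 5*x - 5*y + 6 is:
H = [[8, 5], [5, 12]]
Trace = 8 + 12 = 20
Determinant = 8*12 - (5)^2 = 71
Discriminant = (20)^2 - 4*71 = 116.0
Eigenvalues: lambda_1 = 4.6148, lambda_2 = 15.3852
The function is convex.

1


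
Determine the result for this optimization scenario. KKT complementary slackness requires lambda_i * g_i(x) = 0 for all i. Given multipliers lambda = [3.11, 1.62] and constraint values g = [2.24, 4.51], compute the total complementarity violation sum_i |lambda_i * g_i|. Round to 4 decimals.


KKT complementary slackness check:
lambda_1 * g_1 = 3.11 * 2.24 = 6.9664
lambda_2 * g_2 = 1.62 * 4.51 = 7.3062
Total violation = 6.9664 + 7.3062 = 14.2726


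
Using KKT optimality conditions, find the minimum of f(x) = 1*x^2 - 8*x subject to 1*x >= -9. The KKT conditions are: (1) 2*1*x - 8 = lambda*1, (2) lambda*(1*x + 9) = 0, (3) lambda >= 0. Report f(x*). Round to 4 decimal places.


Step 1: Try lambda = 0 (constraint inactive).
Stationarity: 2*1*x - 8 = 0
x* = 8/(2*1) = 4.0
Check constraint: 1*4.0 = 4.0 >= -9 -- satisfied.
Step 2: Compute optimal value.
f(x*) = 1*4.0^2 - 8*4.0 = -16.0


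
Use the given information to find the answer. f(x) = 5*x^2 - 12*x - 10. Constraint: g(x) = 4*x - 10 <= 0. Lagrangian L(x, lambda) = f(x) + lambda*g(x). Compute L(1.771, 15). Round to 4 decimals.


Step 1: Evaluate f(x).
f(1.771) = 5*1.771^2 - 12*1.771 - 10 = -15.5698
Step 2: Evaluate g(x).
g(1.771) = 4*1.771 - 10 = -2.916
Step 3: Compute Lagrangian.
L = -15.5698 + 15*-2.916 = -59.3098


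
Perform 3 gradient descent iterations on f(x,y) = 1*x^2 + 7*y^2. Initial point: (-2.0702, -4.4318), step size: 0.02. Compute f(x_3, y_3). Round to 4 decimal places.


Gradient descent on f(x,y) = 1*x^2 + 7*y^2.
Starting point: (-2.0702, -4.4318), alpha = 0.02
Step 1: grad_x = 2*1*-2.0702 = -4.1404, grad_y = 2*7*-4.4318 = -62.0452
  x_1 = -2.0702 - 0.02*-4.1404 = -1.9874
  y_1 = -4.4318 - 0.02*-62.0452 = -3.1909
Step 2: grad_x = 2*1*-1.9874 = -3.9748, grad_y = 2*7*-3.1909 = -44.6725
  x_2 = -1.9874 - 0.02*-3.9748 = -1.9079
  y_2 = -3.1909 - 0.02*-44.6725 = -2.2974
Step 3: grad_x = 2*1*-1.9079 = -3.8158, grad_y = 2*7*-2.2974 = -32.1642
  x_3 = -1.9079 - 0.02*-3.8158 = -1.8316
  y_3 = -2.2974 - 0.02*-32.1642 = -1.6542
f(-1.8316, -1.6542) = 1*(-1.8316)^2 + 7*(-1.6542)^2 = 22.5084


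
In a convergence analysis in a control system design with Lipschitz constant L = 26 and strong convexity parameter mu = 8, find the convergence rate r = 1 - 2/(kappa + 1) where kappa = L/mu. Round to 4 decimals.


Step 1: Compute the condition number.
kappa = L/mu = 26/8 = 3.25
Step 2: Compute the convergence rate.
r = 1 - 2/(kappa + 1) = 1 - 2*mu/(L + mu) = (L - mu)/(L + mu) = 18/34 = 0.5294


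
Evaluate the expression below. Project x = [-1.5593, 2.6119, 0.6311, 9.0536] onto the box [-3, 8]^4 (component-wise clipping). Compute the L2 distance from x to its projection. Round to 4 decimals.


Project each component onto [-3, 8].
clip(-1.5593) = -1.5593, clip(2.6119) = 2.6119, clip(0.6311) = 0.6311, clip(9.0536) = 8.0
Projection = [-1.5593, 2.6119, 0.6311, 8.0]
Squared diffs: [0.0, 0.0, 0.0, 1.1101]
Distance = sqrt(1.1101) = 1.0536


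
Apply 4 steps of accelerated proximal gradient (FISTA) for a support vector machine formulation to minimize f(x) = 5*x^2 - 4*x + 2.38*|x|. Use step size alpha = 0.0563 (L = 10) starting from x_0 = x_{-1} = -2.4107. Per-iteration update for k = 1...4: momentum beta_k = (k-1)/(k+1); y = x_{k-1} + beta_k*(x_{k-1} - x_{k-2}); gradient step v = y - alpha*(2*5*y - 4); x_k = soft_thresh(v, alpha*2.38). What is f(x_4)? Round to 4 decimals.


FISTA on f(x) = 5*x^2 - 4*x + 2.38*|x|
L = 10, alpha = 0.0563
Iteration 1: beta = 0.0, y = -2.4107 + 0.0*(-2.4107 + 2.4107) = -2.4107
  grad(y) = -28.107, v = y - alpha*grad = -0.8283
  prox(v) = soft_thresh(-0.8283, 0.134) = -0.6943
Iteration 2: beta = 0.3333, y = -0.6943 + 0.3333*(-0.6943 + 2.4107) = -0.1221
  grad(y) = -5.2214, v = y - alpha*grad = 0.1718
  prox(v) = soft_thresh(0.1718, 0.134) = 0.0378
Iteration 3: beta = 0.5, y = 0.0378 + 0.5*(0.0378 + 0.6943) = 0.4039
  grad(y) = 0.0389, v = y - alpha*grad = 0.4017
  prox(v) = soft_thresh(0.4017, 0.134) = 0.2677
Iteration 4: beta = 0.6, y = 0.2677 + 0.6*(0.2677 - 0.0378) = 0.4056
  grad(y) = 0.0563, v = y - alpha*grad = 0.4025
  prox(v) = soft_thresh(0.4025, 0.134) = 0.2685
f(x_4) = 5*0.2685^2 - 4*0.2685 + 2.38*|0.2685| = -0.0745


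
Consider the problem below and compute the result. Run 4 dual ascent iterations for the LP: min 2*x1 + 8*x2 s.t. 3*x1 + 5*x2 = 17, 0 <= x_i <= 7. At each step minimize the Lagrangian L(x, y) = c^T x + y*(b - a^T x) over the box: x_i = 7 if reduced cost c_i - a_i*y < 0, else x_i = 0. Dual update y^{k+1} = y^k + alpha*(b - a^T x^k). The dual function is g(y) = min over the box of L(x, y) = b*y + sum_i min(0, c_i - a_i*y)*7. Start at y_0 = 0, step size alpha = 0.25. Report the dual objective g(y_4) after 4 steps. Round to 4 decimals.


Dual ascent for LP: min 2*x1 + 8*x2, 3*x1 + 5*x2 = 17, 0 <= x_i <= 7
Step 1: y^k = 0.0, reduced costs: (2.0, 8.0)
  x^k = (0.0, 0.0), subgradient = b - a^T x = 17.0
  y^{k+1} = 0.0 + 0.25*17.0 = 4.25
Step 2: y^k = 4.25, reduced costs: (-10.75, -13.25)
  x^k = (7.0, 7.0), subgradient = b - a^T x = -39.0
  y^{k+1} = 4.25 + 0.25*-39.0 = -5.5
Step 3: y^k = -5.5, reduced costs: (18.5, 35.5)
  x^k = (0.0, 0.0), subgradient = b - a^T x = 17.0
  y^{k+1} = -5.5 + 0.25*17.0 = -1.25
Step 4: y^k = -1.25, reduced costs: (5.75, 14.25)
  x^k = (0.0, 0.0), subgradient = b - a^T x = 17.0
  y^{k+1} = -1.25 + 0.25*17.0 = 3.0
Dual objective at y_4 = 3.0: reduced costs (-7.0, -7.0), box minimizer x = (7.0, 7.0)
g(y_4) = b*y + (c1 - a1*y)*x1 + (c2 - a2*y)*x2 = 17*3.0 + (-7.0)*7.0 + (-7.0)*7.0 = 51.0 - 49.0 - 49.0 = -47.0


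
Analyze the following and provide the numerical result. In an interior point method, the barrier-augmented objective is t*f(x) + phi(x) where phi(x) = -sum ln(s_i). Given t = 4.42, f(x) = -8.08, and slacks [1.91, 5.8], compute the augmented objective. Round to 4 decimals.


Step 1: Compute log-barrier.
ln values: [0.6471, 1.7579]
phi = -(0.6471 + 1.7579) = -2.405
Step 2: Compute augmented objective.
t*f(x) = 4.42*-8.08 = -35.7136
Total = -35.7136 - 2.405 = -38.1186


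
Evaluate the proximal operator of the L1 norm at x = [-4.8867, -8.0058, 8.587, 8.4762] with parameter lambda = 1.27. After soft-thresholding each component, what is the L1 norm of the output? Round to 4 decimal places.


Soft-thresholding with lambda = 1.27:
prox(-4.8867) = sign(-4.8867)*max(|-4.8867| - 1.27, 0) = -3.6167
prox(-8.0058) = sign(-8.0058)*max(|-8.0058| - 1.27, 0) = -6.7358
prox(8.587) = sign(8.587)*max(|8.587| - 1.27, 0) = 7.317
prox(8.4762) = sign(8.4762)*max(|8.4762| - 1.27, 0) = 7.2062
prox(x) = [-3.6167, -6.7358, 7.317, 7.2062]
||prox(x)||_1 = 3.6167 + 6.7358 + 7.317 + 7.2062 = 24.8757


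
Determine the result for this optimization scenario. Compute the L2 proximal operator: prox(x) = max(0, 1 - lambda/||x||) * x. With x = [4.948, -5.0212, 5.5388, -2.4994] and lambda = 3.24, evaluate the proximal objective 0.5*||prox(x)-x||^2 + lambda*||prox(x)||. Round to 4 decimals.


Step 1: Compute ||x||.
||x|| = 9.307
Step 2: Compute scaling factor.
scale = max(0, 1 - 3.24/9.307) = 0.6519
Step 3: prox(x) = [3.2255, -3.2732, 3.6106, -1.6293]
||prox(x)|| = 6.067
Step 4: Proximal objective.
0.5*||prox-x||^2 = 5.2488
lambda*||prox|| = 19.6571
Total = 24.9059


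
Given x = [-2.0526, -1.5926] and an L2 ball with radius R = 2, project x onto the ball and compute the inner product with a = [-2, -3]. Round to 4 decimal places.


Step 1: Compute ||x|| (intermediates to 6 decimals).
||x|| = sqrt((-2.0526)^2 + (-1.5926)^2) = 2.597988
Step 2: Project.
Since ||x|| > R, scale = R/||x|| = 2/2.597988 = 0.769826, proj(x) = scale * x
proj(x) = [-1.580145, -1.226025]
Step 3: Dot product.
a^T * proj(x) = -2*(-1.580145) - 3*(-1.226025) = 6.8384


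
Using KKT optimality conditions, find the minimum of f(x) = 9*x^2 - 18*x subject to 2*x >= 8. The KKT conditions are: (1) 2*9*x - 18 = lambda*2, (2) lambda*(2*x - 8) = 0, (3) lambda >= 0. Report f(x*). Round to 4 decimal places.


Step 1: Try lambda = 0 (constraint inactive).
x_unc = 18/(2*9) = 1.0
Check: 2*1.0 = 2.0 < 8 -- violated!
Step 2: Constraint must be active: 2*x = 8
x* = 8/2 = 4.0
lambda = (2*9*4.0 - 18)/2 = 27.0
Step 3: Compute optimal value.
f(x*) = 9*4.0^2 - 18*4.0 = 72.0


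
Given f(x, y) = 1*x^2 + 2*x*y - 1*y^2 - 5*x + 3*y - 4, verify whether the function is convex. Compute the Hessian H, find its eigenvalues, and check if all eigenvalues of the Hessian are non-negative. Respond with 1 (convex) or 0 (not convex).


The Hessian of f(x,y) = 1*x^2 + 2*x*y - 1*y^2 - 5*x + 3*y - 4 is:
H = [[2, 2], [2, -2]]
Trace = 2 - 2 = 0
Determinant = 2*-2 - (2)^2 = -8
Discriminant = (0)^2 - 4*-8 = 32.0
Eigenvalues: lambda_1 = -2.8284, lambda_2 = 2.8284
The function is not convex.

0


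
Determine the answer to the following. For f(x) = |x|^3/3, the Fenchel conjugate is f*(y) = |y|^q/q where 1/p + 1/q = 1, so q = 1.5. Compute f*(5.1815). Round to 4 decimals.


The conjugate exponent q satisfies 1/p + 1/q = 1.
p = 3, so q = 3/(3 - 1) = 1.5
|y|^q = 5.1815^1.5 = 11.7946
f*(5.1815) = 11.7946 / 1.5 = 7.8631


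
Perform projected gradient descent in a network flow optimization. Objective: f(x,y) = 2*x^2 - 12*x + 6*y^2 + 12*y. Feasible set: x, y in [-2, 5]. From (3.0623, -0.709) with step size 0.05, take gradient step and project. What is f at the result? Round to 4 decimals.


Step 1: Compute gradient at (3.0623, -0.709).
grad_x = 2*2*3.0623 - 12 = 0.2492
grad_y = 2*6*-0.709 + 12 = 3.492
Step 2: Gradient step.
x_raw = 3.0623 - 0.05*0.2492 = 3.0498
y_raw = -0.709 - 0.05*3.492 = -0.8836
Step 3: Project onto [-2, 5].
x_proj = clip(3.0498) = 3.0498
y_proj = clip(-0.8836) = -0.8836
Step 4: Evaluate f.
f(3.0498, -0.8836) = -23.9137


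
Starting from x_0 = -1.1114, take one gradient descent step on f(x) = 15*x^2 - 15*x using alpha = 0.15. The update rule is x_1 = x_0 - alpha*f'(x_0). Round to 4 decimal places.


We compute the gradient at x_0 and apply the update.
f'(x) = 30*x - 15
f'(-1.1114) = 30*-1.1114 - 15 = -48.342
x_1 = -1.1114 - 0.15*-48.342 = 6.1399


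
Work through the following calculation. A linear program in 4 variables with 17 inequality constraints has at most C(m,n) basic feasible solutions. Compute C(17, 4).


Each vertex corresponds to some choice of n active constraints out of m, so the number of vertices is at most C(m, n) = m! / (n!(m-n)!).
m = 17, n = 4
Numerator: 17 * 16 * 15 * 14
Denominator: 4! = 24
C(17, 4) = 2380


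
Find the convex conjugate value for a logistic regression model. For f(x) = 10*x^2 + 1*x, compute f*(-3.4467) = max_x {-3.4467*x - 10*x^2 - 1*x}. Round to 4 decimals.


f*(y) = sup_x {y*x - a*x^2 - b*x} = sup_x {(y-b)*x - a*x^2}
FOC: (y - b) - 2a*x = 0 => x* = (y - b)/(2a)
x* = (-3.4467 - 1)/(2*10) = -0.2223
f*(-3.4467) = (y-b)^2/(4a) = (-3.4467 - 1)^2/(4*10)
= 19.7731/40 = 0.4943


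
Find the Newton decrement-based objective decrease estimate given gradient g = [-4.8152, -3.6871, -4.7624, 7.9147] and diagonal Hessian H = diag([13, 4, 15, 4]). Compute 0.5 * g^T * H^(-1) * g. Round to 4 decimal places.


Step 1: H is diagonal, so H^(-1) * g = [-0.3704, -0.9218, -0.3175, 1.9787].
Step 2: g^T H^(-1) g = sum_i g_i^2 / H_ii
  = (-4.8152)^2/13 + (-3.6871)^2/4 + (-4.7624)^2/15 + (7.9147)^2/4
  = 1.7836 + 3.3987 + 1.512 + 15.6606 = 22.3549
Step 3: Objective decrease = 0.5 * g^T H^(-1) g = 11.1774


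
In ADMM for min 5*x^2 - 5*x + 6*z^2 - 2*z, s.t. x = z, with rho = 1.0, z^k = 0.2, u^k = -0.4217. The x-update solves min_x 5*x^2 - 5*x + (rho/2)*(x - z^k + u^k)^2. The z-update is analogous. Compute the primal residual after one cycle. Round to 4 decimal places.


ADMM iteration with rho = 1.0, z^k = 0.2, u^k = -0.4217
Step 1: x-update.
Minimize 5*x^2 - 5*x + (1.0/2)*(x - 0.2 - 0.4217)^2
FOC: (2*5 + 1.0)*x = 5 + 1.0*(0.2 + 0.4217)
x^{k+1} = 0.5111
Step 2: z-update.
Minimize 6*z^2 - 2*z + (1.0/2)*(0.5111 - z - 0.4217)^2
FOC: (2*6 + 1.0)*z = 2 + 1.0*(0.5111 - 0.4217)
z^{k+1} = 0.1607
Step 3: u-update.
u^{k+1} = -0.4217 + 0.5111 - 0.1607 = -0.0714
Step 4: Primal residual = |0.5111 - 0.1607| = 0.3503


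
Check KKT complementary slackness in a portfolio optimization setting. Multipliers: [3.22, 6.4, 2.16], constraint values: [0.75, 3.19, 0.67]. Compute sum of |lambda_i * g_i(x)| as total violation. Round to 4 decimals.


KKT complementary slackness check:
lambda_1 * g_1 = 3.22 * 0.75 = 2.415
lambda_2 * g_2 = 6.4 * 3.19 = 20.416
lambda_3 * g_3 = 2.16 * 0.67 = 1.4472
Total violation = 2.415 + 20.416 + 1.4472 = 24.2782


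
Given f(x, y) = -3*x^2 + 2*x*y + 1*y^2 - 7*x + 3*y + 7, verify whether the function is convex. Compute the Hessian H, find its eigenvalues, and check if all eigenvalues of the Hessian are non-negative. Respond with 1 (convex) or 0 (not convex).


The Hessian of f(x,y) = -3*x^2 + 2*x*y + 1*y^2 - 7*x + 3*y + 7 is:
H = [[-6, 2], [2, 2]]
Trace = -6 + 2 = -4
Determinant = -6*2 - (2)^2 = -16
Discriminant = (-4)^2 - 4*-16 = 80.0
Eigenvalues: lambda_1 = -6.4721, lambda_2 = 2.4721
The function is not convex.

0


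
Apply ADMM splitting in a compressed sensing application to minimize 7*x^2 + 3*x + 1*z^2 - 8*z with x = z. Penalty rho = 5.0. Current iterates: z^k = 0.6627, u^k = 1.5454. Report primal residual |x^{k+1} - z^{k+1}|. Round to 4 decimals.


ADMM iteration with rho = 5.0, z^k = 0.6627, u^k = 1.5454
Step 1: x-update.
Minimize 7*x^2 + 3*x + (5.0/2)*(x - 0.6627 + 1.5454)^2
FOC: (2*7 + 5.0)*x = -3 + 5.0*(0.6627 - 1.5454)
x^{k+1} = -0.3902
Step 2: z-update.
Minimize 1*z^2 - 8*z + (5.0/2)*(-0.3902 - z + 1.5454)^2
FOC: (2*1 + 5.0)*z = 8 + 5.0*(-0.3902 + 1.5454)
z^{k+1} = 1.968
Step 3: u-update.
u^{k+1} = 1.5454 - 0.3902 - 1.968 = -0.8128
Step 4: Primal residual = |-0.3902 - 1.968| = 2.3582


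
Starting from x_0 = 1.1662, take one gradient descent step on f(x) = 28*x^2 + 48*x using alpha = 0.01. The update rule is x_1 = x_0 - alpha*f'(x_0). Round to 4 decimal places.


We compute the gradient at x_0 and apply the update.
f'(x) = 56*x + 48
f'(1.1662) = 56*1.1662 + 48 = 113.3072
x_1 = 1.1662 - 0.01*113.3072 = 0.0331


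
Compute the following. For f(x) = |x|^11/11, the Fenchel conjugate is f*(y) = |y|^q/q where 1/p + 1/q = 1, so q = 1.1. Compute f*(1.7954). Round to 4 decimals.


The conjugate exponent q satisfies 1/p + 1/q = 1.
p = 11, so q = 11/(11 - 1) = 1.1
|y|^q = 1.7954^1.1 = 1.9036
f*(1.7954) = 1.9036 / 1.1 = 1.7306


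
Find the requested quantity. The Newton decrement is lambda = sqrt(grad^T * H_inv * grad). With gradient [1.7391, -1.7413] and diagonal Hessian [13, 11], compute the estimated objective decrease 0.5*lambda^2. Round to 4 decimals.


Step 1: H is diagonal, so H^(-1) * g = [0.1338, -0.1583].
Step 2: g^T H^(-1) g = sum_i g_i^2 / H_ii
  = (1.7391)^2/13 + (-1.7413)^2/11
  = 0.2327 + 0.2756 = 0.5083
Step 3: Objective decrease = 0.5 * g^T H^(-1) g = 0.2541


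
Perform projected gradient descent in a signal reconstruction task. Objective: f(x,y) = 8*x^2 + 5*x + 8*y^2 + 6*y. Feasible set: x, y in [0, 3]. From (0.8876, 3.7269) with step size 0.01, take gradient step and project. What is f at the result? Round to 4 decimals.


Step 1: Compute gradient at (0.8876, 3.7269).
grad_x = 2*8*0.8876 + 5 = 19.2016
grad_y = 2*8*3.7269 + 6 = 65.6304
Step 2: Gradient step.
x_raw = 0.8876 - 0.01*19.2016 = 0.6956
y_raw = 3.7269 - 0.01*65.6304 = 3.0706
Step 3: Project onto [0, 3].
x_proj = clip(0.6956) = 0.6956
y_proj = clip(3.0706) = 3.0
Step 4: Evaluate f.
f(0.6956, 3.0) = 97.3486


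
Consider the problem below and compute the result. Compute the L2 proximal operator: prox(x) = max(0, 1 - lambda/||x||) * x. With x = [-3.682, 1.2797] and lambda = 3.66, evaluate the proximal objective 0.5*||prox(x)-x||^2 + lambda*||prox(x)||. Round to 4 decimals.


Step 1: Compute ||x||.
||x|| = 3.898
Step 2: Compute scaling factor.
scale = max(0, 1 - 3.66/3.898) = 0.0611
Step 3: prox(x) = [-0.2249, 0.0781]
||prox(x)|| = 0.238
Step 4: Proximal objective.
0.5*||prox-x||^2 = 6.6978
lambda*||prox|| = 0.8711
Total = 7.569


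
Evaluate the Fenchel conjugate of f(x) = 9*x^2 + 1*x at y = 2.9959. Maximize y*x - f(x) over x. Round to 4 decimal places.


f*(y) = sup_x {y*x - a*x^2 - b*x} = sup_x {(y-b)*x - a*x^2}
FOC: (y - b) - 2a*x = 0 => x* = (y - b)/(2a)
x* = (2.9959 - 1)/(2*9) = 0.1109
f*(2.9959) = (y-b)^2/(4a) = (2.9959 - 1)^2/(4*9)
= 3.9836/36 = 0.1107


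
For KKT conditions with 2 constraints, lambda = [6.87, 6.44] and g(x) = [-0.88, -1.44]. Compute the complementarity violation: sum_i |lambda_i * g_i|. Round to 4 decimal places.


KKT complementary slackness check:
lambda_1 * g_1 = 6.87 * -0.88 = -6.0456
lambda_2 * g_2 = 6.44 * -1.44 = -9.2736
Total violation = 6.0456 + 9.2736 = 15.3192


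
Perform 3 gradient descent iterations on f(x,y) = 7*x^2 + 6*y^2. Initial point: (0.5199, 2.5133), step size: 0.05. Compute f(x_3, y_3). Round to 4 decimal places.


Gradient descent on f(x,y) = 7*x^2 + 6*y^2.
Starting point: (0.5199, 2.5133), alpha = 0.05
Step 1: grad_x = 2*7*0.5199 = 7.2786, grad_y = 2*6*2.5133 = 30.1596
  x_1 = 0.5199 - 0.05*7.2786 = 0.156
  y_1 = 2.5133 - 0.05*30.1596 = 1.0053
Step 2: grad_x = 2*7*0.156 = 2.1836, grad_y = 2*6*1.0053 = 12.0638
  x_2 = 0.156 - 0.05*2.1836 = 0.0468
  y_2 = 1.0053 - 0.05*12.0638 = 0.4021
Step 3: grad_x = 2*7*0.0468 = 0.6551, grad_y = 2*6*0.4021 = 4.8255
  x_3 = 0.0468 - 0.05*0.6551 = 0.014
  y_3 = 0.4021 - 0.05*4.8255 = 0.1609
f(0.014, 0.1609) = 7*0.014^2 + 6*0.1609^2 = 0.1566


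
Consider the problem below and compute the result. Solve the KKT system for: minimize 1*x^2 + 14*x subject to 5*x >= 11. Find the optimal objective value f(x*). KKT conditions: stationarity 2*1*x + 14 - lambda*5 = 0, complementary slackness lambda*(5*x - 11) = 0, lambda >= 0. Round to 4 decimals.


Step 1: Try lambda = 0 (constraint inactive).
x_unc = -14/(2*1) = -7.0
Check: 5*-7.0 = -35.0 < 11 -- violated!
Step 2: Constraint must be active: 5*x = 11
x* = 11/5 = 2.2
lambda = (2*1*2.2 + 14)/5 = 3.68
Step 3: Compute optimal value.
f(x*) = 1*2.2^2 + 14*2.2 = 35.64


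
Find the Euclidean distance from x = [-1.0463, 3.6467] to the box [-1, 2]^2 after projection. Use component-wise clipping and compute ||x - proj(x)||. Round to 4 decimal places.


Project each component onto [-1, 2].
clip(-1.0463) = -1.0, clip(3.6467) = 2.0
Projection = [-1.0, 2.0]
Squared diffs: [0.0021, 2.7116]
Distance = sqrt(2.7137) = 1.6474


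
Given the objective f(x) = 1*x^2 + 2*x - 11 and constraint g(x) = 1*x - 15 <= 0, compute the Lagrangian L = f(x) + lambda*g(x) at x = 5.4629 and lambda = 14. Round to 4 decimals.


Step 1: Evaluate f(x).
f(5.4629) = 1*5.4629^2 + 2*5.4629 - 11 = 29.7691
Step 2: Evaluate g(x).
g(5.4629) = 1*5.4629 - 15 = -9.5371
Step 3: Compute Lagrangian.
L = 29.7691 + 14*-9.5371 = -103.7503


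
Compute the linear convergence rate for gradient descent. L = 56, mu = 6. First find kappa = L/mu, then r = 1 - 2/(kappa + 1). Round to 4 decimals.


Step 1: Compute the condition number.
kappa = L/mu = 56/6 = 9.3333
Step 2: Compute the convergence rate.
r = 1 - 2/(kappa + 1) = 1 - 2*mu/(L + mu) = (L - mu)/(L + mu) = 50/62 = 0.8065


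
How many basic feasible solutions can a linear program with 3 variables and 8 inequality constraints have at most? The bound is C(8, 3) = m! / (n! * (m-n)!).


Each vertex corresponds to some choice of n active constraints out of m, so the number of vertices is at most C(m, n) = m! / (n!(m-n)!).
m = 8, n = 3
Numerator: 8 * 7 * 6
Denominator: 3! = 6
C(8, 3) = 56


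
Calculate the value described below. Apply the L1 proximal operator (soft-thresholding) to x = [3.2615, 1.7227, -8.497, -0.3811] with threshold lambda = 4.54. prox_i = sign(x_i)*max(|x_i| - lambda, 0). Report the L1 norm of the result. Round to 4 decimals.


Soft-thresholding with lambda = 4.54:
prox(3.2615) = sign(3.2615)*max(|3.2615| - 4.54, 0) = 0.0
prox(1.7227) = sign(1.7227)*max(|1.7227| - 4.54, 0) = 0.0
prox(-8.497) = sign(-8.497)*max(|-8.497| - 4.54, 0) = -3.957
prox(-0.3811) = sign(-0.3811)*max(|-0.3811| - 4.54, 0) = 0.0
prox(x) = [0.0, 0.0, -3.957, 0.0]
||prox(x)||_1 = 0.0 + 0.0 + 3.957 + 0.0 = 3.957
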